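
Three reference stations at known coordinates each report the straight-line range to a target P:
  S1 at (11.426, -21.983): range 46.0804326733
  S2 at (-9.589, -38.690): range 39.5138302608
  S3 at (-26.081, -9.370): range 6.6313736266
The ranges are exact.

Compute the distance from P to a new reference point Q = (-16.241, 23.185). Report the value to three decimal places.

33.078

eq1: (x − 11.426)² + (y + 21.983)² = 46.0804326733²
eq2: (x + 9.589)² + (y + 38.690)² = 39.5138302608²
eq3: (x + 26.081)² + (y + 9.370)² = 6.6313736266²
eq3−eq1, eq3−eq2 (x²,y² cancel):
  75.014·x − 25.226·y = -2233.640855
  32.984·x − 58.640·y = -696.518106
det = 75.014·-58.640 − -25.226·32.984 = -3566.766576
x = (-2233.640855·-58.640 − -25.226·-696.518106) / -3566.766576 = -31.796399
y = (75.014·-696.518106 − -2233.640855·32.984) / -3566.766576 = -6.007066
|P − Q| = √((-31.796399 − -16.241)² + (-6.007066 − 23.185)²) = 33.077895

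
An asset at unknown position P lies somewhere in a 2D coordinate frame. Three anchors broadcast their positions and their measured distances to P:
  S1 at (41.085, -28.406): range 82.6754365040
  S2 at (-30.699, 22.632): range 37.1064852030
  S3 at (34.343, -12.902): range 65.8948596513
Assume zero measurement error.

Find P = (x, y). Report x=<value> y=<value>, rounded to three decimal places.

x=0.067 y=43.377

eq1: (x − 41.085)² + (y + 28.406)² = 82.6754365040²
eq2: (x + 30.699)² + (y − 22.632)² = 37.1064852030²
eq3: (x − 34.343)² + (y + 12.902)² = 65.8948596513²
eq2−eq1, eq2−eq3 (x²,y² cancel):
  143.568·x − 102.076·y = -4418.094521
  130.084·x − 71.068·y = -3073.974056
det = 143.568·-71.068 − -102.076·130.084 = 3075.363760
x = (-4418.094521·-71.068 − -102.076·-3073.974056) / 3075.363760 = 0.067038
y = (143.568·-3073.974056 − -4418.094521·130.084) / 3075.363760 = 43.376690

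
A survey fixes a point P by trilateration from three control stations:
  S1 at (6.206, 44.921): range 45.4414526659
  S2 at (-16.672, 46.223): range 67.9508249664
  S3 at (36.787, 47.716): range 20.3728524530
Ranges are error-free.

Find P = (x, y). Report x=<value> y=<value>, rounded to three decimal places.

eq1: (x − 6.206)² + (y − 44.921)² = 45.4414526659²
eq2: (x + 16.672)² + (y − 46.223)² = 67.9508249664²
eq3: (x − 36.787)² + (y − 47.716)² = 20.3728524530²
eq1−eq3, eq1−eq2 (x²,y² cancel):
  61.162·x + 5.590·y = 3223.561851
  -45.756·x + 2.604·y = -2194.278357
det = 61.162·2.604 − 5.590·-45.756 = 415.041888
x = (3223.561851·2.604 − 5.590·-2194.278357) / 415.041888 = 49.778520
y = (61.162·-2194.278357 − 3223.561851·-45.756) / 415.041888 = 32.022896

x=49.779 y=32.023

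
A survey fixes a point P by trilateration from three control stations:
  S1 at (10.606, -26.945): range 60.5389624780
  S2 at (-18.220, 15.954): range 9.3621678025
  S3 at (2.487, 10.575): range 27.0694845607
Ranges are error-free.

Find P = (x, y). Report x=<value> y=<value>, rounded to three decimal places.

x=-20.378 y=25.064

eq1: (x − 10.606)² + (y + 26.945)² = 60.5389624780²
eq2: (x + 18.220)² + (y − 15.954)² = 9.3621678025²
eq3: (x − 2.487)² + (y − 10.575)² = 27.0694845607²
eq1−eq3, eq1−eq2 (x²,y² cancel):
  -16.238·x + 75.040·y = 2211.704517
  -57.652·x + 85.798·y = 3325.294047
det = -16.238·85.798 − 75.040·-57.652 = 2933.018156
x = (2211.704517·85.798 − 75.040·3325.294047) / 2933.018156 = -20.378408
y = (-16.238·3325.294047 − 2211.704517·-57.652) / 2933.018156 = 25.063965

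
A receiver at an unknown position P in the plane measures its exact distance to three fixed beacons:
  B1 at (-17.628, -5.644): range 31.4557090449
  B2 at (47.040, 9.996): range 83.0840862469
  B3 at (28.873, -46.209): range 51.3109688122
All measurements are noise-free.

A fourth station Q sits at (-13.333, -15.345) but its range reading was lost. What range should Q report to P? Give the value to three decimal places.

eq1: (x + 17.628)² + (y + 5.644)² = 31.4557090449²
eq2: (x − 47.040)² + (y − 9.996)² = 83.0840862469²
eq3: (x − 28.873)² + (y + 46.209)² = 51.3109688122²
eq3−eq1, eq3−eq2 (x²,y² cancel):
  -93.002·x + 81.130·y = -982.966801
  36.334·x + 112.410·y = -4926.390061
det = -93.002·112.410 − 81.130·36.334 = -13402.132240
x = (-982.966801·112.410 − 81.130·-4926.390061) / -13402.132240 = -21.577367
y = (-93.002·-4926.390061 − -982.966801·36.334) / -13402.132240 = -36.850796
|P − Q| = √((-21.577367 − -13.333)² + (-36.850796 − -15.345)²) = 23.031910

23.032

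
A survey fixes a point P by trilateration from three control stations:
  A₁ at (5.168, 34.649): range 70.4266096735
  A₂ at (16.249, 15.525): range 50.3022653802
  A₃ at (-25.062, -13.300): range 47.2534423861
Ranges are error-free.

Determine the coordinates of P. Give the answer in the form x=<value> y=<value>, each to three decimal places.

eq1: (x − 5.168)² + (y − 34.649)² = 70.4266096735²
eq2: (x − 16.249)² + (y − 15.525)² = 50.3022653802²
eq3: (x + 25.062)² + (y + 13.300)² = 47.2534423861²
eq1−eq2, eq1−eq3 (x²,y² cancel):
  22.162·x − 38.248·y = 1707.383649
  -60.460·x − 95.898·y = 2304.751952
det = 22.162·-95.898 − -38.248·-60.460 = -4437.765556
x = (1707.383649·-95.898 − -38.248·2304.751952) / -4437.765556 = 17.031662
y = (22.162·2304.751952 − 1707.383649·-60.460) / -4437.765556 = -34.771176

x=17.032 y=-34.771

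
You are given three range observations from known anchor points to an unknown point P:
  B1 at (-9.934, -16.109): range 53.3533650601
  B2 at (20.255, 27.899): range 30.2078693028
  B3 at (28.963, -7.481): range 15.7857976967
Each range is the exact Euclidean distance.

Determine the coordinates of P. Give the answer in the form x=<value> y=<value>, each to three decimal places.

x=39.299 y=4.450

eq1: (x + 9.934)² + (y + 16.109)² = 53.3533650601²
eq2: (x − 20.255)² + (y − 27.899)² = 30.2078693028²
eq3: (x − 28.963)² + (y + 7.481)² = 15.7857976967²
eq1−eq3, eq1−eq2 (x²,y² cancel):
  77.794·x + 17.256·y = 3134.026647
  60.378·x + 88.016·y = 2764.501184
det = 77.794·88.016 − 17.256·60.378 = 5805.233936
x = (3134.026647·88.016 − 17.256·2764.501184) / 5805.233936 = 39.299063
y = (77.794·2764.501184 − 3134.026647·60.378) / 5805.233936 = 4.450354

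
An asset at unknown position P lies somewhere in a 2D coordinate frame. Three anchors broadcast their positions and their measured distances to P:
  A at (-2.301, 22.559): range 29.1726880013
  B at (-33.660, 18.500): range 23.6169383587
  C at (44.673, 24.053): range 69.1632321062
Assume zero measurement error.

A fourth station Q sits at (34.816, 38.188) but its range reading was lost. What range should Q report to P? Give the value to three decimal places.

67.135

eq1: (x + 2.301)² + (y − 22.559)² = 29.1726880013²
eq2: (x + 33.660)² + (y − 18.500)² = 23.6169383587²
eq3: (x − 44.673)² + (y − 24.053)² = 69.1632321062²
eq1−eq2, eq1−eq3 (x²,y² cancel):
  -62.718·x − 8.118·y = 1254.328466
  93.948·x + 2.988·y = -1872.486294
det = -62.718·2.988 − -8.118·93.948 = 575.268480
x = (1254.328466·2.988 − -8.118·-1872.486294) / 575.268480 = -19.908809
y = (-62.718·-1872.486294 − 1254.328466·93.948) / 575.268480 = -0.700639
|P − Q| = √((-19.908809 − 34.816)² + (-0.700639 − 38.188)²) = 67.135169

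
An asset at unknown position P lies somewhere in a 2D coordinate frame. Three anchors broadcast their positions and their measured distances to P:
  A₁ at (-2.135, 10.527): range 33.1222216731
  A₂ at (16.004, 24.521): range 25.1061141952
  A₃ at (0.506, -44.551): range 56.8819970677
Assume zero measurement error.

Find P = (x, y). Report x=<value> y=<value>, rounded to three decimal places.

eq1: (x + 2.135)² + (y − 10.527)² = 33.1222216731²
eq2: (x − 16.004)² + (y − 24.521)² = 25.1061141952²
eq3: (x − 0.506)² + (y + 44.551)² = 56.8819970677²
eq1−eq2, eq1−eq3 (x²,y² cancel):
  36.278·x + 27.988·y = 1208.796102
  5.282·x − 110.156·y = -268.808339
det = 36.278·-110.156 − 27.988·5.282 = -4144.071984
x = (1208.796102·-110.156 − 27.988·-268.808339) / -4144.071984 = 30.316253
y = (36.278·-268.808339 − 1208.796102·5.282) / -4144.071984 = 3.893921

x=30.316 y=3.894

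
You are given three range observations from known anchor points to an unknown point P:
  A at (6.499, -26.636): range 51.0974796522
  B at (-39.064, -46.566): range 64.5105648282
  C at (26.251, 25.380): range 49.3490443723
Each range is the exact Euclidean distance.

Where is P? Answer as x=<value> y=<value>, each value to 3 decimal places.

x=-22.136 y=15.684

eq1: (x − 6.499)² + (y + 26.636)² = 51.0974796522²
eq2: (x + 39.064)² + (y + 46.566)² = 64.5105648282²
eq3: (x − 26.251)² + (y − 25.380)² = 49.3490443723²
eq1−eq3, eq1−eq2 (x²,y² cancel):
  39.504·x + 104.032·y = 757.170150
  -91.126·x − 39.860·y = 1392.014407
det = 39.504·-39.860 − 104.032·-91.126 = 7905.390592
x = (757.170150·-39.860 − 104.032·1392.014407) / 7905.390592 = -22.136142
y = (39.504·1392.014407 − 757.170150·-91.126) / 7905.390592 = 15.683985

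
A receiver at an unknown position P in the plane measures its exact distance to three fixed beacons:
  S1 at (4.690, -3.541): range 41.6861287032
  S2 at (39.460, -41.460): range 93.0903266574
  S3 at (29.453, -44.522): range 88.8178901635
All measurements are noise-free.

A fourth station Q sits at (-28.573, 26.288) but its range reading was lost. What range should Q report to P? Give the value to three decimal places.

eq1: (x − 4.690)² + (y + 3.541)² = 41.6861287032²
eq2: (x − 39.460)² + (y + 41.460)² = 93.0903266574²
eq3: (x − 29.453)² + (y + 44.522)² = 88.8178901635²
eq1−eq3, eq1−eq2 (x²,y² cancel):
  49.526·x − 81.962·y = -3335.731375
  69.540·x − 75.838·y = -3686.587172
det = 49.526·-75.838 − -81.962·69.540 = 1943.684692
x = (-3335.731375·-75.838 − -81.962·-3686.587172) / 1943.684692 = -25.304959
y = (49.526·-3686.587172 − -3335.731375·69.540) / 1943.684692 = 25.407847
|P − Q| = √((-25.304959 − -28.573)² + (25.407847 − 26.288)²) = 3.384488

3.384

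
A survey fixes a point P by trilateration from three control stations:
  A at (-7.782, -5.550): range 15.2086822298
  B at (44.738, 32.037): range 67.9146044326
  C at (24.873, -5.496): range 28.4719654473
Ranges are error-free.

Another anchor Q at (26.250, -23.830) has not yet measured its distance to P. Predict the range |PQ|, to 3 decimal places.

eq1: (x + 7.782)² + (y + 5.550)² = 15.2086822298²
eq2: (x − 44.738)² + (y − 32.037)² = 67.9146044326²
eq3: (x − 24.873)² + (y + 5.496)² = 28.4719654473²
eq1−eq2, eq1−eq3 (x²,y² cancel):
  105.040·x + 75.174·y = -1444.593491
  65.310·x + 0.108·y = -21.838680
det = 105.040·0.108 − 75.174·65.310 = -4898.269620
x = (-1444.593491·0.108 − 75.174·-21.838680) / -4898.269620 = -0.303308
y = (105.040·-21.838680 − -1444.593491·65.310) / -4898.269620 = -18.792854
|P − Q| = √((-0.303308 − 26.250)² + (-18.792854 − -23.830)²) = 27.026857

27.027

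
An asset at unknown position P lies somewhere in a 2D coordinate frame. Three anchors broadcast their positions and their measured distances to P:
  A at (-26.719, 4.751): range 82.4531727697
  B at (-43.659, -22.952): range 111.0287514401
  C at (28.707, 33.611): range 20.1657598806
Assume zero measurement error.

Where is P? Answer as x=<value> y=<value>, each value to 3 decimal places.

x=47.867 y=39.900

eq1: (x + 26.719)² + (y − 4.751)² = 82.4531727697²
eq2: (x + 43.659)² + (y + 22.952)² = 111.0287514401²
eq3: (x − 28.707)² + (y − 33.611)² = 20.1657598806²
eq1−eq3, eq1−eq2 (x²,y² cancel):
  110.852·x + 57.720·y = 7609.182036
  -33.880·x − 55.406·y = -3832.432324
det = 110.852·-55.406 − 57.720·-33.880 = -4186.312312
x = (7609.182036·-55.406 − 57.720·-3832.432324) / -4186.312312 = 47.867032
y = (110.852·-3832.432324 − 7609.182036·-33.880) / -4186.312312 = 39.899962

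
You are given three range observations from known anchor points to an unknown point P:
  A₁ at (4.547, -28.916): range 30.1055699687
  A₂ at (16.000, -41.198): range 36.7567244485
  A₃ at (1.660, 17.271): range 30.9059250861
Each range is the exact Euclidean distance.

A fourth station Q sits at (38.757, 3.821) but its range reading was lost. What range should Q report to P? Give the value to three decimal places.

18.134

eq1: (x − 4.547)² + (y + 28.916)² = 30.1055699687²
eq2: (x − 16.000)² + (y + 41.198)² = 36.7567244485²
eq3: (x − 1.660)² + (y − 17.271)² = 30.9059250861²
eq1−eq2, eq1−eq3 (x²,y² cancel):
  22.906·x − 24.564·y = 651.753490
  -5.774·x + 92.374·y = -604.598086
det = 22.906·92.374 − -24.564·-5.774 = 1974.086308
x = (651.753490·92.374 − -24.564·-604.598086) / 1974.086308 = 22.974542
y = (22.906·-604.598086 − 651.753490·-5.774) / 1974.086308 = -5.109047
|P − Q| = √((22.974542 − 38.757)² + (-5.109047 − 3.821)²) = 18.133717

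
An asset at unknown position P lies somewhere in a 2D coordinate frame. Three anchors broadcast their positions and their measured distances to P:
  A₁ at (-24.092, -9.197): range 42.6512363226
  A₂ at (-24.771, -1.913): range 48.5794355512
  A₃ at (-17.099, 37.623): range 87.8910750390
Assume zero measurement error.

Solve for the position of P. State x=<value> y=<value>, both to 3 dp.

eq1: (x + 24.092)² + (y + 9.197)² = 42.6512363226²
eq2: (x + 24.771)² + (y + 1.913)² = 48.5794355512²
eq3: (x + 17.099)² + (y − 37.623)² = 87.8910750390²
eq2−eq1, eq2−eq3 (x²,y² cancel):
  1.358·x − 14.568·y = 588.580862
  15.344·x + 79.072·y = -4274.275593
det = 1.358·79.072 − -14.568·15.344 = 330.911168
x = (588.580862·79.072 − -14.568·-4274.275593) / 330.911168 = -47.527501
y = (1.358·-4274.275593 − 588.580862·15.344) / 330.911168 = -44.832730

x=-47.528 y=-44.833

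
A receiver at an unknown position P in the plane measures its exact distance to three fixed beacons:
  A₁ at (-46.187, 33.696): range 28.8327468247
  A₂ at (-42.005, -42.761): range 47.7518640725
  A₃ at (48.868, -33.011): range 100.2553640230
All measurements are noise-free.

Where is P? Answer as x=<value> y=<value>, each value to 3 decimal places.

eq1: (x + 46.187)² + (y − 33.696)² = 28.8327468247²
eq2: (x + 42.005)² + (y + 42.761)² = 47.7518640725²
eq3: (x − 48.868)² + (y + 33.011)² = 100.2553640230²
eq3−eq2, eq3−eq1 (x²,y² cancel):
  -181.746·x − 19.500·y = 7886.013094
  -190.110·x + 133.414·y = 9010.662566
det = -181.746·133.414 − -19.500·-190.110 = -27954.605844
x = (7886.013094·133.414 − -19.500·9010.662566) / -27954.605844 = -43.921652
y = (-181.746·9010.662566 − 7886.013094·-190.110) / -27954.605844 = 4.952384

x=-43.922 y=4.952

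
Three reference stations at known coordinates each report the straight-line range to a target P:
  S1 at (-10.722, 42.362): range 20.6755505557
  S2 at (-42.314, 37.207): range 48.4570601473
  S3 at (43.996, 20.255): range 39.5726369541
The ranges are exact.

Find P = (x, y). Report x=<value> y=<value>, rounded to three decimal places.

x=5.542 y=29.596

eq1: (x + 10.722)² + (y − 42.362)² = 20.6755505557²
eq2: (x + 42.314)² + (y − 37.207)² = 48.4570601473²
eq3: (x − 43.996)² + (y − 20.255)² = 39.5726369541²
eq1−eq2, eq1−eq3 (x²,y² cancel):
  -63.184·x − 10.310·y = -655.273170
  109.436·x − 44.214·y = -702.102492
det = -63.184·-44.214 − -10.310·109.436 = 3921.902536
x = (-655.273170·-44.214 − -10.310·-702.102492) / 3921.902536 = 5.541589
y = (-63.184·-702.102492 − -655.273170·109.436) / 3921.902536 = 29.595870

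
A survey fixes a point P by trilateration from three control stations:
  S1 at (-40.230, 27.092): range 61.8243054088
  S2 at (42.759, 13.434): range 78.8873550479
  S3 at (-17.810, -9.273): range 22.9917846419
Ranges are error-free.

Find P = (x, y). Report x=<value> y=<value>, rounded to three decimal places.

x=-21.789 y=-31.918

eq1: (x + 40.230)² + (y − 27.092)² = 61.8243054088²
eq2: (x − 42.759)² + (y − 13.434)² = 78.8873550479²
eq3: (x + 17.810)² + (y + 9.273)² = 22.9917846419²
eq3−eq2, eq3−eq1 (x²,y² cancel):
  121.138·x + 45.414·y = -4088.972817
  -44.840·x + 72.730·y = -1344.377843
det = 121.138·72.730 − 45.414·-44.840 = 10846.730500
x = (-4088.972817·72.730 − 45.414·-1344.377843) / 10846.730500 = -21.788816
y = (121.138·-1344.377843 − -4088.972817·-44.840) / 10846.730500 = -31.917893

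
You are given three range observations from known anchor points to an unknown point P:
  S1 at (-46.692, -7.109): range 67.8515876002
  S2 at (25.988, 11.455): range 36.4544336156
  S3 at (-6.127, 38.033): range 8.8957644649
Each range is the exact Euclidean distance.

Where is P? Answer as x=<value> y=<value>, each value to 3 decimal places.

eq1: (x + 46.692)² + (y + 7.109)² = 67.8515876002²
eq2: (x − 25.988)² + (y − 11.455)² = 36.4544336156²
eq3: (x + 6.127)² + (y − 38.033)² = 8.8957644649²
eq3−eq2, eq3−eq1 (x²,y² cancel):
  64.230·x − 53.156·y = -1927.247154
  -81.130·x − 90.284·y = -3778.071787
det = 64.230·-90.284 − -53.156·-81.130 = -10111.487600
x = (-1927.247154·-90.284 − -53.156·-3778.071787) / -10111.487600 = 2.653181
y = (64.230·-3778.071787 − -1927.247154·-81.130) / -10111.487600 = 39.462355

x=2.653 y=39.462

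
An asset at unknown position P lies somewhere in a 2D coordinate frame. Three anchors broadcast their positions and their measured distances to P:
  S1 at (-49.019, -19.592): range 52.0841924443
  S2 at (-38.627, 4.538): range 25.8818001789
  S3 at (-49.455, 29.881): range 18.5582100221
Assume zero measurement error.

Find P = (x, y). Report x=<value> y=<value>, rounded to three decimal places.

eq1: (x + 49.019)² + (y + 19.592)² = 52.0841924443²
eq2: (x + 38.627)² + (y − 4.538)² = 25.8818001789²
eq3: (x + 49.455)² + (y − 29.881)² = 18.5582100221²
eq3−eq1, eq3−eq2 (x²,y² cancel):
  0.872·x − 98.946·y = -2920.318304
  21.656·x − 50.686·y = -2151.493034
det = 0.872·-50.686 − -98.946·21.656 = 2098.576384
x = (-2920.318304·-50.686 − -98.946·-2151.493034) / 2098.576384 = -30.907799
y = (0.872·-2151.493034 − -2920.318304·21.656) / 2098.576384 = 29.241876

x=-30.908 y=29.242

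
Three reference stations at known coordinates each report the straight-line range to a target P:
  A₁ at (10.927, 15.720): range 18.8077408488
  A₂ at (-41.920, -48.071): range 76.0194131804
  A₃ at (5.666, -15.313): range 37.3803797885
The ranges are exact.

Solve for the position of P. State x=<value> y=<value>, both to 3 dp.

x=-7.457 y=19.688

eq1: (x − 10.927)² + (y − 15.720)² = 18.8077408488²
eq2: (x + 41.920)² + (y + 48.071)² = 76.0194131804²
eq3: (x − 5.666)² + (y + 15.313)² = 37.3803797885²
eq1−eq2, eq1−eq3 (x²,y² cancel):
  -105.694·x − 127.582·y = -1723.630352
  -10.522·x − 62.066·y = -1143.487881
det = -105.694·-62.066 − -127.582·-10.522 = 5217.586000
x = (-1723.630352·-62.066 − -127.582·-1143.487881) / 5217.586000 = -7.457401
y = (-105.694·-1143.487881 − -1723.630352·-10.522) / 5217.586000 = 19.687988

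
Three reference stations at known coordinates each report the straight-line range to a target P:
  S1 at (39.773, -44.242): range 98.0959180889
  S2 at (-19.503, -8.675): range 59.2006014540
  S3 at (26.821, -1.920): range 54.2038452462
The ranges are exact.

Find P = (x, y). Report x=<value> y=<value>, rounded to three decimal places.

x=2.238 y=46.389

eq1: (x − 39.773)² + (y + 44.242)² = 98.0959180889²
eq2: (x + 19.503)² + (y + 8.675)² = 59.2006014540²
eq3: (x − 26.821)² + (y + 1.920)² = 54.2038452462²
eq1−eq2, eq1−eq3 (x²,y² cancel):
  -118.552·x + 71.134·y = 3034.474474
  -25.904·x + 84.644·y = 3868.558654
det = -118.552·84.644 − 71.134·-25.904 = -8192.060352
x = (3034.474474·84.644 − 71.134·3868.558654) / -8192.060352 = 2.238264
y = (-118.552·3868.558654 − 3034.474474·-25.904) / -8192.060352 = 46.388860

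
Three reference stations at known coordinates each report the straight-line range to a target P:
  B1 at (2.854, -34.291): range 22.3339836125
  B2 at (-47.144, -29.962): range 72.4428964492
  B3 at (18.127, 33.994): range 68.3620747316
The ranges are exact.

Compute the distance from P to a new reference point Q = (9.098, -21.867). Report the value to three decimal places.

20.152

eq1: (x − 2.854)² + (y + 34.291)² = 22.3339836125²
eq2: (x + 47.144)² + (y + 29.962)² = 72.4428964492²
eq3: (x − 18.127)² + (y − 33.994)² = 68.3620747316²
eq1−eq2, eq1−eq3 (x²,y² cancel):
  -99.996·x + 8.658·y = -2812.906239
  30.546·x + 136.570·y = -3874.404270
det = -99.996·136.570 − 8.658·30.546 = -13920.920988
x = (-2812.906239·136.570 − 8.658·-3874.404270) / -13920.920988 = 25.186122
y = (-99.996·-3874.404270 − -2812.906239·30.546) / -13920.920988 = -34.002633
|P − Q| = √((25.186122 − 9.098)² + (-34.002633 − -21.867)²) = 20.151954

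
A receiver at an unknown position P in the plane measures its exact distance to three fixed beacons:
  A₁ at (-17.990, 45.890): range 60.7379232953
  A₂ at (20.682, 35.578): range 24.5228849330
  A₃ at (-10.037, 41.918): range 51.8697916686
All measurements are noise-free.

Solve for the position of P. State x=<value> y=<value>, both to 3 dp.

eq1: (x + 17.990)² + (y − 45.890)² = 60.7379232953²
eq2: (x − 20.682)² + (y − 35.578)² = 24.5228849330²
eq3: (x + 10.037)² + (y − 41.918)² = 51.8697916686²
eq1−eq2, eq1−eq3 (x²,y² cancel):
  77.344·x − 20.624·y = 2351.730449
  15.906·x − 7.944·y = 426.947931
det = 77.344·-7.944 − -20.624·15.906 = -286.375392
x = (2351.730449·-7.944 − -20.624·426.947931) / -286.375392 = 34.488901
y = (77.344·426.947931 − 2351.730449·15.906) / -286.375392 = 15.311245

x=34.489 y=15.311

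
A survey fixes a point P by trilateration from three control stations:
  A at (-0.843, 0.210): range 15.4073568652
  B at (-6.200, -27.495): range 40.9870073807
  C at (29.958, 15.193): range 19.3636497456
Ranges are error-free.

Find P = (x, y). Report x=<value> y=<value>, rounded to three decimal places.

eq1: (x + 0.843)² + (y − 0.210)² = 15.4073568652²
eq2: (x + 6.200)² + (y + 27.495)² = 40.9870073807²
eq3: (x − 29.958)² + (y − 15.193)² = 19.3636497456²
eq1−eq3, eq1−eq2 (x²,y² cancel):
  61.602·x + 29.966·y = 989.989978
  -10.714·x − 55.410·y = -648.887852
det = 61.602·-55.410 − 29.966·-10.714 = -3092.311096
x = (989.989978·-55.410 − 29.966·-648.887852) / -3092.311096 = 11.451232
y = (61.602·-648.887852 − 989.989978·-10.714) / -3092.311096 = 9.496469

x=11.451 y=9.496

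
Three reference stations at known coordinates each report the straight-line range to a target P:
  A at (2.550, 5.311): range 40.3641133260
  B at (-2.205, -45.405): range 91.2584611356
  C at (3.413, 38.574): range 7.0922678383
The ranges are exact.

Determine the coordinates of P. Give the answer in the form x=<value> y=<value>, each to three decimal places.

eq1: (x − 2.550)² + (y − 5.311)² = 40.3641133260²
eq2: (x + 2.205)² + (y + 45.405)² = 91.2584611356²
eq3: (x − 3.413)² + (y − 38.574)² = 7.0922678383²
eq3−eq2, eq3−eq1 (x²,y² cancel):
  -11.236·x − 167.958·y = -7710.932461
  -1.726·x − 66.526·y = -3043.854206
det = -11.236·-66.526 − -167.958·-1.726 = 457.590628
x = (-7710.932461·-66.526 − -167.958·-3043.854206) / 457.590628 = 3.797779
y = (-11.236·-3043.854206 − -7710.932461·-1.726) / 457.590628 = 45.655822

x=3.798 y=45.656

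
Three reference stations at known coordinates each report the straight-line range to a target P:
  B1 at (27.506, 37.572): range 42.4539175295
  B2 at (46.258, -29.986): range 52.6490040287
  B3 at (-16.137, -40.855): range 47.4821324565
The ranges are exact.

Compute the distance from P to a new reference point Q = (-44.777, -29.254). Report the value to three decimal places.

eq1: (x − 27.506)² + (y − 37.572)² = 42.4539175295²
eq2: (x − 46.258)² + (y + 29.986)² = 52.6490040287²
eq3: (x + 16.137)² + (y + 40.855)² = 47.4821324565²
eq3−eq2, eq3−eq1 (x²,y² cancel):
  124.790·x + 21.738·y = 592.064243
  87.286·x + 156.854·y = 690.919215
det = 124.790·156.854 − 21.738·87.286 = 17676.387592
x = (592.064243·156.854 − 21.738·690.919215) / 17676.387592 = 4.404092
y = (124.790·690.919215 − 592.064243·87.286) / 17676.387592 = 1.954069
|P − Q| = √((4.404092 − -44.777)² + (1.954069 − -29.254)²) = 58.247090

58.247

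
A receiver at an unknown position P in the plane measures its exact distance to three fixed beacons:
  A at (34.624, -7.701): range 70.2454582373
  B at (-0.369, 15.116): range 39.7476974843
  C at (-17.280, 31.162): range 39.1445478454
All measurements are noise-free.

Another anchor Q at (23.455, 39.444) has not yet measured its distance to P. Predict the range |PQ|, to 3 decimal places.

eq1: (x − 34.624)² + (y + 7.701)² = 70.2454582373²
eq2: (x + 0.369)² + (y − 15.116)² = 39.7476974843²
eq3: (x + 17.280)² + (y − 31.162)² = 39.1445478454²
eq3−eq1, eq3−eq2 (x²,y² cancel):
  103.808·x − 77.726·y = -3413.670644
  33.822·x − 32.092·y = -1088.622856
det = 103.808·-32.092 − -77.726·33.822 = -702.557564
x = (-3413.670644·-32.092 − -77.726·-1088.622856) / -702.557564 = -35.494911
y = (103.808·-1088.622856 − -3413.670644·33.822) / -702.557564 = -3.486415
|P − Q| = √((-35.494911 − 23.455)² + (-3.486415 − 39.444)²) = 72.925390

72.925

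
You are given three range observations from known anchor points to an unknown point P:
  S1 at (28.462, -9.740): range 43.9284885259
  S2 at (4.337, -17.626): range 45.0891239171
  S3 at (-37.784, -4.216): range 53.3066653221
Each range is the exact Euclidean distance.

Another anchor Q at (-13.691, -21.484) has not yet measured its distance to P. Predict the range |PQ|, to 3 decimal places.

eq1: (x − 28.462)² + (y + 9.740)² = 43.9284885259²
eq2: (x − 4.337)² + (y + 17.626)² = 45.0891239171²
eq3: (x + 37.784)² + (y + 4.216)² = 53.3066653221²
eq3−eq2, eq3−eq1 (x²,y² cancel):
  84.242·x − 26.820·y = -307.348395
  132.492·x − 11.048·y = 371.436196
det = 84.242·-11.048 − -26.820·132.492 = 2622.729824
x = (-307.348395·-11.048 − -26.820·371.436196) / 2622.729824 = 5.092977
y = (84.242·371.436196 − -307.348395·132.492) / 2622.729824 = 27.456786
|P − Q| = √((5.092977 − -13.691)² + (27.456786 − -21.484)²) = 52.421735

52.422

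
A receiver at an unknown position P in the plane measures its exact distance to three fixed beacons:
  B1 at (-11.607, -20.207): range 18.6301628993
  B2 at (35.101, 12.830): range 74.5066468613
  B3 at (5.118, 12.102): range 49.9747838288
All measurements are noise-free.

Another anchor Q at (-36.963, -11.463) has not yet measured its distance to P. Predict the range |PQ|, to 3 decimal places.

eq1: (x + 11.607)² + (y + 20.207)² = 18.6301628993²
eq2: (x − 35.101)² + (y − 12.830)² = 74.5066468613²
eq3: (x − 5.118)² + (y − 12.102)² = 49.9747838288²
eq1−eq3, eq1−eq2 (x²,y² cancel):
  33.450·x + 64.618·y = -2520.789019
  93.416·x + 66.074·y = -4350.513654
det = 33.450·66.074 − 64.618·93.416 = -3826.179788
x = (-2520.789019·66.074 − 64.618·-4350.513654) / -3826.179788 = -29.941844
y = (33.450·-4350.513654 − -2520.789019·93.416) / -3826.179788 = -23.511008
|P − Q| = √((-29.941844 − -36.963)² + (-23.511008 − -11.463)²) = 13.944574

13.945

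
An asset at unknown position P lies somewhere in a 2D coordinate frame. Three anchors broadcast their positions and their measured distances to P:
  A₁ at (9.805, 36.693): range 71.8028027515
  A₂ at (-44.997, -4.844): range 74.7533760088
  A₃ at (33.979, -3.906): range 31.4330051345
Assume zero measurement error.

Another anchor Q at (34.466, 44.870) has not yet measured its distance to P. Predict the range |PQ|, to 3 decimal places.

79.269

eq1: (x − 9.805)² + (y − 36.693)² = 71.8028027515²
eq2: (x + 44.997)² + (y + 4.844)² = 74.7533760088²
eq3: (x − 33.979)² + (y + 3.906)² = 31.4330051345²
eq1−eq3, eq1−eq2 (x²,y² cancel):
  48.348·x − 81.198·y = 3894.923674
  -109.604·x − 83.074·y = 173.255329
det = 48.348·-83.074 − -81.198·-109.604 = -12916.087344
x = (3894.923674·-83.074 − -81.198·173.255329) / -12916.087344 = 23.962280
y = (48.348·173.255329 − 3894.923674·-109.604) / -12916.087344 = -33.700280
|P − Q| = √((23.962280 − 34.466)² + (-33.700280 − 44.870)²) = 79.269269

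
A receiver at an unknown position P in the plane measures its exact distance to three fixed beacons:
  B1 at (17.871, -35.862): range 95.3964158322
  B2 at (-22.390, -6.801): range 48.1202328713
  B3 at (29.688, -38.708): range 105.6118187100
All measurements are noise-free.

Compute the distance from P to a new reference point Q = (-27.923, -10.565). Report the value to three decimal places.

49.200

eq1: (x − 17.871)² + (y + 35.862)² = 95.3964158322²
eq2: (x + 22.390)² + (y + 6.801)² = 48.1202328713²
eq3: (x − 29.688)² + (y + 38.708)² = 105.6118187100²
eq1−eq3, eq1−eq2 (x²,y² cancel):
  23.634·x − 5.692·y = -1279.149175
  -80.522·x + 58.122·y = 5727.029358
det = 23.634·58.122 − -5.692·-80.522 = 915.324124
x = (-1279.149175·58.122 − -5.692·5727.029358) / 915.324124 = -45.610572
y = (23.634·5727.029358 − -1279.149175·-80.522) / 915.324124 = 35.345908
|P − Q| = √((-45.610572 − -27.923)² + (35.345908 − -10.565)²) = 49.200220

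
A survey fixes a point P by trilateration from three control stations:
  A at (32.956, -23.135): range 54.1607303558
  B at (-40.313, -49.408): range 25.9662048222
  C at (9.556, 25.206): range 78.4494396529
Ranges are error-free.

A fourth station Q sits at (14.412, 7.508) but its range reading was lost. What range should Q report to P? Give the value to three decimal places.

63.863

eq1: (x − 32.956)² + (y + 23.135)² = 54.1607303558²
eq2: (x + 40.313)² + (y + 49.408)² = 25.9662048222²
eq3: (x − 9.556)² + (y − 25.206)² = 78.4494396529²
eq3−eq1, eq3−eq2 (x²,y² cancel):
  46.800·x − 96.682·y = 4115.596458
  -99.738·x − 149.228·y = 8819.699650
det = 46.800·-149.228 − -96.682·-99.738 = -16626.739716
x = (4115.596458·-149.228 − -96.682·8819.699650) / -16626.739716 = -14.347008
y = (46.800·8819.699650 − 4115.596458·-99.738) / -16626.739716 = -49.513213
|P − Q| = √((-14.347008 − 14.412)² + (-49.513213 − 7.508)²) = 63.863129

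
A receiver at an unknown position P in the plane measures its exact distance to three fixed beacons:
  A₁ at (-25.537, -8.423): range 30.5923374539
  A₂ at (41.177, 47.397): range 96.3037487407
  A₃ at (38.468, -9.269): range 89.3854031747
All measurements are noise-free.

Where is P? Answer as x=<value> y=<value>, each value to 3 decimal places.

eq1: (x + 25.537)² + (y + 8.423)² = 30.5923374539²
eq2: (x − 41.177)² + (y − 47.397)² = 96.3037487407²
eq3: (x − 38.468)² + (y + 9.269)² = 89.3854031747²
eq1−eq3, eq1−eq2 (x²,y² cancel):
  128.010·x − 1.692·y = -6211.243103
  133.428·x + 111.640·y = -5119.585271
det = 128.010·111.640 − -1.692·133.428 = 14516.796576
x = (-6211.243103·111.640 − -1.692·-5119.585271) / 14516.796576 = -48.363667
y = (128.010·-5119.585271 − -6211.243103·133.428) / 14516.796576 = 11.944483

x=-48.364 y=11.944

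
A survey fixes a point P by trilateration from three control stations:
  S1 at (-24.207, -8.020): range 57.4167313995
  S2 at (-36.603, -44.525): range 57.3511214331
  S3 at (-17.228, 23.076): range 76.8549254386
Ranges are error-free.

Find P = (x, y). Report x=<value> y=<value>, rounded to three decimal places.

eq1: (x + 24.207)² + (y + 8.020)² = 57.4167313995²
eq2: (x + 36.603)² + (y + 44.525)² = 57.3511214331²
eq3: (x + 17.228)² + (y − 23.076)² = 76.8549254386²
eq3−eq2, eq3−eq1 (x²,y² cancel):
  -38.750·x − 135.202·y = 5110.477909
  -13.958·x − 62.192·y = 2430.992009
det = -38.750·-62.192 − -135.202·-13.958 = 522.790484
x = (5110.477909·-62.192 − -135.202·2430.992009) / 522.790484 = 20.742802
y = (-38.750·2430.992009 − 5110.477909·-13.958) / 522.790484 = -43.743890

x=20.743 y=-43.744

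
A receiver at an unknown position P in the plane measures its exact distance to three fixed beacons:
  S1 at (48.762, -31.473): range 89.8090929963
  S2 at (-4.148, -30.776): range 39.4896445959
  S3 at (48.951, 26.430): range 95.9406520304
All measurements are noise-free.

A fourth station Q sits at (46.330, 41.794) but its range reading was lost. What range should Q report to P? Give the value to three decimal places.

eq1: (x − 48.762)² + (y + 31.473)² = 89.8090929963²
eq2: (x + 4.148)² + (y + 30.776)² = 39.4896445959²
eq3: (x − 48.951)² + (y − 26.430)² = 95.9406520304²
eq3−eq2, eq3−eq1 (x²,y² cancel):
  -106.198·x − 114.412·y = 5514.799461
  -0.378·x − 115.806·y = 1412.472599
det = -106.198·-115.806 − -114.412·-0.378 = 12255.117852
x = (5514.799461·-115.806 − -114.412·1412.472599) / 12255.117852 = -38.926027
y = (-106.198·1412.472599 − 5514.799461·-0.378) / 12255.117852 = -12.069829
|P − Q| = √((-38.926027 − 46.330)² + (-12.069829 − 41.794)²) = 100.845933

100.846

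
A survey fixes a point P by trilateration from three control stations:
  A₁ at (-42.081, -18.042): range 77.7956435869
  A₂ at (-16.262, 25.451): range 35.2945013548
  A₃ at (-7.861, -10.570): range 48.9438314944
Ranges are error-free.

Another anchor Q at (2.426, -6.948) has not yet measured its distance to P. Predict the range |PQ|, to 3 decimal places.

eq1: (x + 42.081)² + (y + 18.042)² = 77.7956435869²
eq2: (x + 16.262)² + (y − 25.451)² = 35.2945013548²
eq3: (x + 7.861)² + (y + 10.570)² = 48.9438314944²
eq1−eq3, eq1−eq2 (x²,y² cancel):
  68.440·x + 14.944·y = 1733.859416
  51.638·x + 86.986·y = 3622.342055
det = 68.440·86.986 − 14.944·51.638 = 5181.643568
x = (1733.859416·86.986 − 14.944·3622.342055) / 5181.643568 = 18.659951
y = (68.440·3622.342055 − 1733.859416·51.638) / 5181.643568 = 30.565603
|P − Q| = √((18.659951 − 2.426)² + (30.565603 − -6.948)²) = 40.875562

40.876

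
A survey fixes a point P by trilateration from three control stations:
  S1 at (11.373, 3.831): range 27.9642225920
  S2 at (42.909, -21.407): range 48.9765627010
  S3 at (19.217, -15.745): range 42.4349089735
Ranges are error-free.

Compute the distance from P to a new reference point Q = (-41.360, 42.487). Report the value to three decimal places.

72.359

eq1: (x − 11.373)² + (y − 3.831)² = 27.9642225920²
eq2: (x − 42.909)² + (y + 21.407)² = 48.9765627010²
eq3: (x − 19.217)² + (y + 15.745)² = 42.4349089735²
eq1−eq2, eq1−eq3 (x²,y² cancel):
  63.072·x − 50.476·y = 538.714291
  15.688·x − 39.152·y = -545.547330
det = 63.072·-39.152 − -50.476·15.688 = -1677.527456
x = (538.714291·-39.152 − -50.476·-545.547330) / -1677.527456 = 28.988371
y = (63.072·-545.547330 − 538.714291·15.688) / -1677.527456 = 25.549573
|P − Q| = √((28.988371 − -41.360)² + (25.549573 − 42.487)²) = 72.358619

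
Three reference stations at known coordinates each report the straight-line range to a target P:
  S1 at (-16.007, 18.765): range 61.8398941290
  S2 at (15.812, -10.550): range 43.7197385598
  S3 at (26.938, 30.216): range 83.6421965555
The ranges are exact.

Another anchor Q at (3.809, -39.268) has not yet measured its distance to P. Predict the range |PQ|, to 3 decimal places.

eq1: (x + 16.007)² + (y − 18.765)² = 61.8398941290²
eq2: (x − 15.812)² + (y + 10.550)² = 43.7197385598²
eq3: (x − 26.938)² + (y − 30.216)² = 83.6421965555²
eq1−eq2, eq1−eq3 (x²,y² cancel):
  63.638·x − 58.630·y = 1665.729536
  85.890·x + 22.902·y = -2141.531313
det = 63.638·22.902 − -58.630·85.890 = 6493.168176
x = (1665.729536·22.902 − -58.630·-2141.531313) / 6493.168176 = -13.461756
y = (63.638·-2141.531313 − 1665.729536·85.890) / 6493.168176 = -43.022493
|P − Q| = √((-13.461756 − 3.809)² + (-43.022493 − -39.268)²) = 17.674140

17.674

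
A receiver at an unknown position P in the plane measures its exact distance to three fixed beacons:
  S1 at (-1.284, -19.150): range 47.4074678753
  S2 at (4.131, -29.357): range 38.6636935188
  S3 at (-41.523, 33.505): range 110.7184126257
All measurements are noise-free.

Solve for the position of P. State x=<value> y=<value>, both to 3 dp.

eq1: (x + 1.284)² + (y + 19.150)² = 47.4074678753²
eq2: (x − 4.131)² + (y + 29.357)² = 38.6636935188²
eq3: (x + 41.523)² + (y − 33.505)² = 110.7184126257²
eq2−eq1, eq2−eq3 (x²,y² cancel):
  -10.830·x + 20.414·y = -1263.114268
  -91.308·x + 125.724·y = -8795.839754
det = -10.830·125.724 − 20.414·-91.308 = 502.370592
x = (-1263.114268·125.724 − 20.414·-8795.839754) / 502.370592 = 41.313116
y = (-10.830·-8795.839754 − -1263.114268·-91.308) / 502.370592 = -39.957540

x=41.313 y=-39.958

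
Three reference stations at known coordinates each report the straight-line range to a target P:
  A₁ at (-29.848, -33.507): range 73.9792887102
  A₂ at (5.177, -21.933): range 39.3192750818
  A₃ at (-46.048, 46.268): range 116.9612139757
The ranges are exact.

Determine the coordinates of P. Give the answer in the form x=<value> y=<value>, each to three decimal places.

eq1: (x + 29.848)² + (y + 33.507)² = 73.9792887102²
eq2: (x − 5.177)² + (y + 21.933)² = 39.3192750818²
eq3: (x + 46.048)² + (y − 46.268)² = 116.9612139757²
eq3−eq2, eq3−eq1 (x²,y² cancel):
  102.450·x − 136.402·y = 8380.631872
  32.400·x − 159.550·y = 5959.466442
det = 102.450·-159.550 − -136.402·32.400 = -11926.472700
x = (8380.631872·-159.550 − -136.402·5959.466442) / -11926.472700 = 43.956557
y = (102.450·5959.466442 − 8380.631872·32.400) / -11926.472700 = -28.425409

x=43.957 y=-28.425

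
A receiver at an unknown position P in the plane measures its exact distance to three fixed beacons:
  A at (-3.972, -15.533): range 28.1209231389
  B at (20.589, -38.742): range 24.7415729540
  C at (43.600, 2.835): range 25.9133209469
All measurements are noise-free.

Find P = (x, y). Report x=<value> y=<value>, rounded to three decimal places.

x=24.120 y=-14.254

eq1: (x + 3.972)² + (y + 15.533)² = 28.1209231389²
eq2: (x − 20.589)² + (y + 38.742)² = 24.7415729540²
eq3: (x − 43.600)² + (y − 2.835)² = 25.9133209469²
eq1−eq3, eq1−eq2 (x²,y² cancel):
  95.144·x + 36.736·y = 1771.232468
  49.122·x − 46.418·y = 1846.439498
det = 95.144·-46.418 − 36.736·49.122 = -6220.939984
x = (1771.232468·-46.418 − 36.736·1846.439498) / -6220.939984 = 24.119807
y = (95.144·1846.439498 − 1771.232468·49.122) / -6220.939984 = -14.253659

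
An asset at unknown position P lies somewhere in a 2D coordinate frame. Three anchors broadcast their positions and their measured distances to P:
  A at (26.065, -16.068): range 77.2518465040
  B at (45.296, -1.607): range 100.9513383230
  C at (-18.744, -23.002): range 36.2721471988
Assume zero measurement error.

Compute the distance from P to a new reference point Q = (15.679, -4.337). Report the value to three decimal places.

74.481

eq1: (x − 26.065)² + (y + 16.068)² = 77.2518465040²
eq2: (x − 45.296)² + (y + 1.607)² = 100.9513383230²
eq3: (x + 18.744)² + (y + 23.002)² = 36.2721471988²
eq3−eq1, eq3−eq2 (x²,y² cancel):
  89.618·x + 13.868·y = -4595.043817
  128.080·x + 42.790·y = -7701.623522
det = 89.618·42.790 − 13.868·128.080 = 2058.540780
x = (-4595.043817·42.790 − 13.868·-7701.623522) / 2058.540780 = -43.630814
y = (89.618·-7701.623522 − -4595.043817·128.080) / 2058.540780 = -49.389784
|P − Q| = √((-43.630814 − 15.679)² + (-49.389784 − -4.337)²) = 74.480920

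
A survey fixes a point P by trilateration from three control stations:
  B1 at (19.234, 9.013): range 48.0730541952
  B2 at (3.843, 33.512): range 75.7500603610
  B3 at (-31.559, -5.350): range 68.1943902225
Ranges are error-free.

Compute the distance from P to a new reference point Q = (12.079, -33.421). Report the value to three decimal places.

eq1: (x − 19.234)² + (y − 9.013)² = 48.0730541952²
eq2: (x − 3.843)² + (y − 33.512)² = 75.7500603610²
eq3: (x + 31.559)² + (y + 5.350)² = 68.1943902225²
eq1−eq3, eq1−eq2 (x²,y² cancel):
  -101.586·x − 28.726·y = -1766.044262
  -30.782·x + 48.998·y = -2740.411237
det = -101.586·48.998 − -28.726·-30.782 = -5861.754560
x = (-1766.044262·48.998 − -28.726·-2740.411237) / -5861.754560 = 28.191847
y = (-101.586·-2740.411237 − -1766.044262·-30.782) / -5861.754560 = -38.218086
|P − Q| = √((28.191847 − 12.079)² + (-38.218086 − -33.421)²) = 16.811778

16.812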